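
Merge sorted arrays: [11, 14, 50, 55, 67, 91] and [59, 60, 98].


Take 11 from A
Take 14 from A
Take 50 from A
Take 55 from A
Take 59 from B
Take 60 from B
Take 67 from A
Take 91 from A

Merged: [11, 14, 50, 55, 59, 60, 67, 91, 98]


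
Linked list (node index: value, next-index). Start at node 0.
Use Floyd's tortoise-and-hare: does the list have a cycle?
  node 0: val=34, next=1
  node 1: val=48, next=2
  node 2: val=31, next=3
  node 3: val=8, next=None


Floyd's tortoise (slow, +1) and hare (fast, +2):
  init: slow=0, fast=0
  step 1: slow=1, fast=2
  step 2: fast 2->3->None, no cycle

Cycle: no


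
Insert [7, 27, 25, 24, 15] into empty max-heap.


Insert 7: [7]
Insert 27: [27, 7]
Insert 25: [27, 7, 25]
Insert 24: [27, 24, 25, 7]
Insert 15: [27, 24, 25, 7, 15]

Final heap: [27, 24, 25, 7, 15]


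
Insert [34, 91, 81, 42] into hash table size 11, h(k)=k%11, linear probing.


Insert 34: h=1 -> slot 1
Insert 91: h=3 -> slot 3
Insert 81: h=4 -> slot 4
Insert 42: h=9 -> slot 9

Table: [None, 34, None, 91, 81, None, None, None, None, 42, None]


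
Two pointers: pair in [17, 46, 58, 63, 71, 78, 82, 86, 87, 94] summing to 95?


lo=0(17)+hi=9(94)=111
lo=0(17)+hi=8(87)=104
lo=0(17)+hi=7(86)=103
lo=0(17)+hi=6(82)=99
lo=0(17)+hi=5(78)=95

Yes: 17+78=95


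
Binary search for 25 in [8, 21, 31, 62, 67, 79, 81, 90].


Step 1: lo=0, hi=7, mid=3, val=62
Step 2: lo=0, hi=2, mid=1, val=21
Step 3: lo=2, hi=2, mid=2, val=31

Not found


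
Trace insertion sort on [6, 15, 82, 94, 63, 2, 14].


Initial: [6, 15, 82, 94, 63, 2, 14]
Insert 15: [6, 15, 82, 94, 63, 2, 14]
Insert 82: [6, 15, 82, 94, 63, 2, 14]
Insert 94: [6, 15, 82, 94, 63, 2, 14]
Insert 63: [6, 15, 63, 82, 94, 2, 14]
Insert 2: [2, 6, 15, 63, 82, 94, 14]
Insert 14: [2, 6, 14, 15, 63, 82, 94]

Sorted: [2, 6, 14, 15, 63, 82, 94]


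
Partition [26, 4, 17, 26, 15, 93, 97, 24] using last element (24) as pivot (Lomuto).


Pivot: 24
  4 <= 24: swap -> [4, 26, 17, 26, 15, 93, 97, 24]
  17 <= 24: swap -> [4, 17, 26, 26, 15, 93, 97, 24]
  15 <= 24: swap -> [4, 17, 15, 26, 26, 93, 97, 24]
Place pivot at 3: [4, 17, 15, 24, 26, 93, 97, 26]

Partitioned: [4, 17, 15, 24, 26, 93, 97, 26]


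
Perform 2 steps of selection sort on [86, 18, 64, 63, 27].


Initial: [86, 18, 64, 63, 27]
Step 1: min=18 at 1
  Swap: [18, 86, 64, 63, 27]
Step 2: min=27 at 4
  Swap: [18, 27, 64, 63, 86]

After 2 steps: [18, 27, 64, 63, 86]


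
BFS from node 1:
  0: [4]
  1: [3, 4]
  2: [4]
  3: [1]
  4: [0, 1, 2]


Visit 1, enqueue [3, 4]
Visit 3, enqueue []
Visit 4, enqueue [0, 2]
Visit 0, enqueue []
Visit 2, enqueue []

BFS order: [1, 3, 4, 0, 2]


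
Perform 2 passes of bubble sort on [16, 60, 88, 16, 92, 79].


Initial: [16, 60, 88, 16, 92, 79]
Pass 1: [16, 60, 16, 88, 79, 92] (2 swaps)
Pass 2: [16, 16, 60, 79, 88, 92] (2 swaps)

After 2 passes: [16, 16, 60, 79, 88, 92]


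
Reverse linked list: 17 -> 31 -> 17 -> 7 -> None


Step 1: curr=17, set curr.next=prev(None) | reversed so far: 17
Step 2: curr=31, set curr.next=prev(17) | reversed so far: 31 -> 17
Step 3: curr=17, set curr.next=prev(31) | reversed so far: 17 -> 31 -> 17
Step 4: curr=7, set curr.next=prev(17) | reversed so far: 7 -> 17 -> 31 -> 17

7 -> 17 -> 31 -> 17 -> None


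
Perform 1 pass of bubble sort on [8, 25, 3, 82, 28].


Initial: [8, 25, 3, 82, 28]
Pass 1: [8, 3, 25, 28, 82] (2 swaps)

After 1 pass: [8, 3, 25, 28, 82]


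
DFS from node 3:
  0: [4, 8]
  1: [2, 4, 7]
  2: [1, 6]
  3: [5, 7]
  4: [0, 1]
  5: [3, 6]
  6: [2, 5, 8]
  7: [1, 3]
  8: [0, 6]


Visit 3, push [7, 5]
Visit 5, push [6]
Visit 6, push [8, 2]
Visit 2, push [1]
Visit 1, push [7, 4]
Visit 4, push [0]
Visit 0, push [8]
Visit 8, push []
Visit 7, push []

DFS order: [3, 5, 6, 2, 1, 4, 0, 8, 7]


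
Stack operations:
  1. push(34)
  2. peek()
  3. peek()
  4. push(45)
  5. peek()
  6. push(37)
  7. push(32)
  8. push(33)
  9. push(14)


push(34) -> [34]
peek()->34
peek()->34
push(45) -> [34, 45]
peek()->45
push(37) -> [34, 45, 37]
push(32) -> [34, 45, 37, 32]
push(33) -> [34, 45, 37, 32, 33]
push(14) -> [34, 45, 37, 32, 33, 14]

Final stack: [34, 45, 37, 32, 33, 14]


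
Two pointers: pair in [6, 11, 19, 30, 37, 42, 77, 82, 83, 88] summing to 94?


lo=0(6)+hi=9(88)=94

Yes: 6+88=94


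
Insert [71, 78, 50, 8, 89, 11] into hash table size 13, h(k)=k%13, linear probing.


Insert 71: h=6 -> slot 6
Insert 78: h=0 -> slot 0
Insert 50: h=11 -> slot 11
Insert 8: h=8 -> slot 8
Insert 89: h=11, 1 probes -> slot 12
Insert 11: h=11, 3 probes -> slot 1

Table: [78, 11, None, None, None, None, 71, None, 8, None, None, 50, 89]


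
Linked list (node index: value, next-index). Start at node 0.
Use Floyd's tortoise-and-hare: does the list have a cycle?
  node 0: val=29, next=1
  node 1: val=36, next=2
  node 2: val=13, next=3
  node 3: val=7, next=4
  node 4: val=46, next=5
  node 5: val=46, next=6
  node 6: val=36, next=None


Floyd's tortoise (slow, +1) and hare (fast, +2):
  init: slow=0, fast=0
  step 1: slow=1, fast=2
  step 2: slow=2, fast=4
  step 3: slow=3, fast=6
  step 4: fast -> None, no cycle

Cycle: no


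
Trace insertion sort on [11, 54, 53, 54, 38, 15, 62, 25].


Initial: [11, 54, 53, 54, 38, 15, 62, 25]
Insert 54: [11, 54, 53, 54, 38, 15, 62, 25]
Insert 53: [11, 53, 54, 54, 38, 15, 62, 25]
Insert 54: [11, 53, 54, 54, 38, 15, 62, 25]
Insert 38: [11, 38, 53, 54, 54, 15, 62, 25]
Insert 15: [11, 15, 38, 53, 54, 54, 62, 25]
Insert 62: [11, 15, 38, 53, 54, 54, 62, 25]
Insert 25: [11, 15, 25, 38, 53, 54, 54, 62]

Sorted: [11, 15, 25, 38, 53, 54, 54, 62]


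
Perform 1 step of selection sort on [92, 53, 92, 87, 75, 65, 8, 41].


Initial: [92, 53, 92, 87, 75, 65, 8, 41]
Step 1: min=8 at 6
  Swap: [8, 53, 92, 87, 75, 65, 92, 41]

After 1 step: [8, 53, 92, 87, 75, 65, 92, 41]


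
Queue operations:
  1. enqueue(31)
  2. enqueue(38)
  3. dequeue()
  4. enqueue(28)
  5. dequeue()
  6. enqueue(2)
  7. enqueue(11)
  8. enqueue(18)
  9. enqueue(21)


enqueue(31) -> [31]
enqueue(38) -> [31, 38]
dequeue()->31, [38]
enqueue(28) -> [38, 28]
dequeue()->38, [28]
enqueue(2) -> [28, 2]
enqueue(11) -> [28, 2, 11]
enqueue(18) -> [28, 2, 11, 18]
enqueue(21) -> [28, 2, 11, 18, 21]

Final queue: [28, 2, 11, 18, 21]


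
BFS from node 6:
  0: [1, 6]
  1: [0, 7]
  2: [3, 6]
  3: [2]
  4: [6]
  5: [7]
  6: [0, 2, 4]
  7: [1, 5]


Visit 6, enqueue [0, 2, 4]
Visit 0, enqueue [1]
Visit 2, enqueue [3]
Visit 4, enqueue []
Visit 1, enqueue [7]
Visit 3, enqueue []
Visit 7, enqueue [5]
Visit 5, enqueue []

BFS order: [6, 0, 2, 4, 1, 3, 7, 5]


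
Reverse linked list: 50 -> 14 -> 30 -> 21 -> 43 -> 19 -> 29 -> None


Step 1: curr=50, set curr.next=prev(None) | reversed so far: 50
Step 2: curr=14, set curr.next=prev(50) | reversed so far: 14 -> 50
Step 3: curr=30, set curr.next=prev(14) | reversed so far: 30 -> 14 -> 50
Step 4: curr=21, set curr.next=prev(30) | reversed so far: 21 -> 30 -> 14 -> 50
Step 5: curr=43, set curr.next=prev(21) | reversed so far: 43 -> 21 -> 30 -> 14 -> 50
Step 6: curr=19, set curr.next=prev(43) | reversed so far: 19 -> 43 -> 21 -> 30 -> 14 -> 50
Step 7: curr=29, set curr.next=prev(19) | reversed so far: 29 -> 19 -> 43 -> 21 -> 30 -> 14 -> 50

29 -> 19 -> 43 -> 21 -> 30 -> 14 -> 50 -> None


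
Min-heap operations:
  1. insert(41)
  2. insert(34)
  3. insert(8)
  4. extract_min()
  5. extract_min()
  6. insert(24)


insert(41) -> [41]
insert(34) -> [34, 41]
insert(8) -> [8, 41, 34]
extract_min()->8, [34, 41]
extract_min()->34, [41]
insert(24) -> [24, 41]

Final heap: [24, 41]


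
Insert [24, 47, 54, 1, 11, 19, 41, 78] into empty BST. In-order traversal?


Insert 24: root
Insert 47: R from 24
Insert 54: R from 24 -> R from 47
Insert 1: L from 24
Insert 11: L from 24 -> R from 1
Insert 19: L from 24 -> R from 1 -> R from 11
Insert 41: R from 24 -> L from 47
Insert 78: R from 24 -> R from 47 -> R from 54

In-order: [1, 11, 19, 24, 41, 47, 54, 78]


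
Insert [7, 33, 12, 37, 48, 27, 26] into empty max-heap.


Insert 7: [7]
Insert 33: [33, 7]
Insert 12: [33, 7, 12]
Insert 37: [37, 33, 12, 7]
Insert 48: [48, 37, 12, 7, 33]
Insert 27: [48, 37, 27, 7, 33, 12]
Insert 26: [48, 37, 27, 7, 33, 12, 26]

Final heap: [48, 37, 27, 7, 33, 12, 26]


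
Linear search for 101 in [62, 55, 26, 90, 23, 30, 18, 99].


i=0: 62!=101
i=1: 55!=101
i=2: 26!=101
i=3: 90!=101
i=4: 23!=101
i=5: 30!=101
i=6: 18!=101
i=7: 99!=101

Not found, 8 comps


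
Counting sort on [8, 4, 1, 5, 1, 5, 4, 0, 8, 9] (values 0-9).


Input: [8, 4, 1, 5, 1, 5, 4, 0, 8, 9]
Counts: [1, 2, 0, 0, 2, 2, 0, 0, 2, 1]

Sorted: [0, 1, 1, 4, 4, 5, 5, 8, 8, 9]


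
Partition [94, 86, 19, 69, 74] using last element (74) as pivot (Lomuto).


Pivot: 74
  19 <= 74: swap -> [19, 86, 94, 69, 74]
  69 <= 74: swap -> [19, 69, 94, 86, 74]
Place pivot at 2: [19, 69, 74, 86, 94]

Partitioned: [19, 69, 74, 86, 94]


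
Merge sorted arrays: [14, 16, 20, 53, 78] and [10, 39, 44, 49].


Take 10 from B
Take 14 from A
Take 16 from A
Take 20 from A
Take 39 from B
Take 44 from B
Take 49 from B

Merged: [10, 14, 16, 20, 39, 44, 49, 53, 78]


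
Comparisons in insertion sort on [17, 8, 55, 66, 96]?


Algorithm: insertion sort
Input: [17, 8, 55, 66, 96]
Sorted: [8, 17, 55, 66, 96]

4


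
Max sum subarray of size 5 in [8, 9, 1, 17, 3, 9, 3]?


[0:5]: 38
[1:6]: 39
[2:7]: 33

Max: 39 at [1:6]


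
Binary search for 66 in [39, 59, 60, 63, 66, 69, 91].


Step 1: lo=0, hi=6, mid=3, val=63
Step 2: lo=4, hi=6, mid=5, val=69
Step 3: lo=4, hi=4, mid=4, val=66

Found at index 4


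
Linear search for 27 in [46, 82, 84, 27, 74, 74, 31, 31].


i=0: 46!=27
i=1: 82!=27
i=2: 84!=27
i=3: 27==27 found!

Found at 3, 4 comps


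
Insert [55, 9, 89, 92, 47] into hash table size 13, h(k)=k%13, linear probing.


Insert 55: h=3 -> slot 3
Insert 9: h=9 -> slot 9
Insert 89: h=11 -> slot 11
Insert 92: h=1 -> slot 1
Insert 47: h=8 -> slot 8

Table: [None, 92, None, 55, None, None, None, None, 47, 9, None, 89, None]


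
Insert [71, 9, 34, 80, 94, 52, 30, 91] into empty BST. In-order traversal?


Insert 71: root
Insert 9: L from 71
Insert 34: L from 71 -> R from 9
Insert 80: R from 71
Insert 94: R from 71 -> R from 80
Insert 52: L from 71 -> R from 9 -> R from 34
Insert 30: L from 71 -> R from 9 -> L from 34
Insert 91: R from 71 -> R from 80 -> L from 94

In-order: [9, 30, 34, 52, 71, 80, 91, 94]


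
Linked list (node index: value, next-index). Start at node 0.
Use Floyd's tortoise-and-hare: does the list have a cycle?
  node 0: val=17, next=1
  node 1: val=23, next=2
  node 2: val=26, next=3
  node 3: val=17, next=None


Floyd's tortoise (slow, +1) and hare (fast, +2):
  init: slow=0, fast=0
  step 1: slow=1, fast=2
  step 2: fast 2->3->None, no cycle

Cycle: no


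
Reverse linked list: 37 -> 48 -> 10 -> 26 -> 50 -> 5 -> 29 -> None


Step 1: curr=37, set curr.next=prev(None) | reversed so far: 37
Step 2: curr=48, set curr.next=prev(37) | reversed so far: 48 -> 37
Step 3: curr=10, set curr.next=prev(48) | reversed so far: 10 -> 48 -> 37
Step 4: curr=26, set curr.next=prev(10) | reversed so far: 26 -> 10 -> 48 -> 37
Step 5: curr=50, set curr.next=prev(26) | reversed so far: 50 -> 26 -> 10 -> 48 -> 37
Step 6: curr=5, set curr.next=prev(50) | reversed so far: 5 -> 50 -> 26 -> 10 -> 48 -> 37
Step 7: curr=29, set curr.next=prev(5) | reversed so far: 29 -> 5 -> 50 -> 26 -> 10 -> 48 -> 37

29 -> 5 -> 50 -> 26 -> 10 -> 48 -> 37 -> None


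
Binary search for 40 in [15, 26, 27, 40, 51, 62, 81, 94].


Step 1: lo=0, hi=7, mid=3, val=40

Found at index 3


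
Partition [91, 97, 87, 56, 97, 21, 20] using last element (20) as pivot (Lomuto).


Pivot: 20
Place pivot at 0: [20, 97, 87, 56, 97, 21, 91]

Partitioned: [20, 97, 87, 56, 97, 21, 91]


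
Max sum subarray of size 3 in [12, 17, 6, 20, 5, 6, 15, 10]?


[0:3]: 35
[1:4]: 43
[2:5]: 31
[3:6]: 31
[4:7]: 26
[5:8]: 31

Max: 43 at [1:4]


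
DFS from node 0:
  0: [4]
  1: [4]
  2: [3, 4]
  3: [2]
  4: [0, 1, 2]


Visit 0, push [4]
Visit 4, push [2, 1]
Visit 1, push []
Visit 2, push [3]
Visit 3, push []

DFS order: [0, 4, 1, 2, 3]


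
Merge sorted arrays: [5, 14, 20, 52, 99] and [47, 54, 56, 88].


Take 5 from A
Take 14 from A
Take 20 from A
Take 47 from B
Take 52 from A
Take 54 from B
Take 56 from B
Take 88 from B

Merged: [5, 14, 20, 47, 52, 54, 56, 88, 99]


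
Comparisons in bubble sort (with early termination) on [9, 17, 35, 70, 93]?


Algorithm: bubble sort (with early termination)
Input: [9, 17, 35, 70, 93]
Sorted: [9, 17, 35, 70, 93]

4


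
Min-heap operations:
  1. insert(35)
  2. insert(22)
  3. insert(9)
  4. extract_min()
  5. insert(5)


insert(35) -> [35]
insert(22) -> [22, 35]
insert(9) -> [9, 35, 22]
extract_min()->9, [22, 35]
insert(5) -> [5, 35, 22]

Final heap: [5, 35, 22]


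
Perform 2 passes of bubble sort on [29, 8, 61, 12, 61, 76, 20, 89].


Initial: [29, 8, 61, 12, 61, 76, 20, 89]
Pass 1: [8, 29, 12, 61, 61, 20, 76, 89] (3 swaps)
Pass 2: [8, 12, 29, 61, 20, 61, 76, 89] (2 swaps)

After 2 passes: [8, 12, 29, 61, 20, 61, 76, 89]


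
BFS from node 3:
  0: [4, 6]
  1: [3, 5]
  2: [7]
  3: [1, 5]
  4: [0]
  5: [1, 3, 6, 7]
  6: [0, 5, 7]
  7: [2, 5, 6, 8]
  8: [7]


Visit 3, enqueue [1, 5]
Visit 1, enqueue []
Visit 5, enqueue [6, 7]
Visit 6, enqueue [0]
Visit 7, enqueue [2, 8]
Visit 0, enqueue [4]
Visit 2, enqueue []
Visit 8, enqueue []
Visit 4, enqueue []

BFS order: [3, 1, 5, 6, 7, 0, 2, 8, 4]


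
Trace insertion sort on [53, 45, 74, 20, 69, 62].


Initial: [53, 45, 74, 20, 69, 62]
Insert 45: [45, 53, 74, 20, 69, 62]
Insert 74: [45, 53, 74, 20, 69, 62]
Insert 20: [20, 45, 53, 74, 69, 62]
Insert 69: [20, 45, 53, 69, 74, 62]
Insert 62: [20, 45, 53, 62, 69, 74]

Sorted: [20, 45, 53, 62, 69, 74]


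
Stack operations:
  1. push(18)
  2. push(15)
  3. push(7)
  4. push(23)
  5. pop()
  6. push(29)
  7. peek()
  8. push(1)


push(18) -> [18]
push(15) -> [18, 15]
push(7) -> [18, 15, 7]
push(23) -> [18, 15, 7, 23]
pop()->23, [18, 15, 7]
push(29) -> [18, 15, 7, 29]
peek()->29
push(1) -> [18, 15, 7, 29, 1]

Final stack: [18, 15, 7, 29, 1]


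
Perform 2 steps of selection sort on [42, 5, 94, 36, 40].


Initial: [42, 5, 94, 36, 40]
Step 1: min=5 at 1
  Swap: [5, 42, 94, 36, 40]
Step 2: min=36 at 3
  Swap: [5, 36, 94, 42, 40]

After 2 steps: [5, 36, 94, 42, 40]


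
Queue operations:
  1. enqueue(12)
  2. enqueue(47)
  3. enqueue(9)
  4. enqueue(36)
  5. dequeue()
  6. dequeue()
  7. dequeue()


enqueue(12) -> [12]
enqueue(47) -> [12, 47]
enqueue(9) -> [12, 47, 9]
enqueue(36) -> [12, 47, 9, 36]
dequeue()->12, [47, 9, 36]
dequeue()->47, [9, 36]
dequeue()->9, [36]

Final queue: [36]


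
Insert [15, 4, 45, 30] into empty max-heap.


Insert 15: [15]
Insert 4: [15, 4]
Insert 45: [45, 4, 15]
Insert 30: [45, 30, 15, 4]

Final heap: [45, 30, 15, 4]


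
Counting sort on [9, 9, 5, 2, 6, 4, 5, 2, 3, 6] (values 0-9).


Input: [9, 9, 5, 2, 6, 4, 5, 2, 3, 6]
Counts: [0, 0, 2, 1, 1, 2, 2, 0, 0, 2]

Sorted: [2, 2, 3, 4, 5, 5, 6, 6, 9, 9]


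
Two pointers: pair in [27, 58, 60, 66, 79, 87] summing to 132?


lo=0(27)+hi=5(87)=114
lo=1(58)+hi=5(87)=145
lo=1(58)+hi=4(79)=137
lo=1(58)+hi=3(66)=124
lo=2(60)+hi=3(66)=126

No pair found


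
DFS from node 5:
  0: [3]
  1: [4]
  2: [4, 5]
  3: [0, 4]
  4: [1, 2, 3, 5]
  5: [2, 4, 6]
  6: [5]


Visit 5, push [6, 4, 2]
Visit 2, push [4]
Visit 4, push [3, 1]
Visit 1, push []
Visit 3, push [0]
Visit 0, push []
Visit 6, push []

DFS order: [5, 2, 4, 1, 3, 0, 6]


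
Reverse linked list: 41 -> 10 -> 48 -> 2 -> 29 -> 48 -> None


Step 1: curr=41, set curr.next=prev(None) | reversed so far: 41
Step 2: curr=10, set curr.next=prev(41) | reversed so far: 10 -> 41
Step 3: curr=48, set curr.next=prev(10) | reversed so far: 48 -> 10 -> 41
Step 4: curr=2, set curr.next=prev(48) | reversed so far: 2 -> 48 -> 10 -> 41
Step 5: curr=29, set curr.next=prev(2) | reversed so far: 29 -> 2 -> 48 -> 10 -> 41
Step 6: curr=48, set curr.next=prev(29) | reversed so far: 48 -> 29 -> 2 -> 48 -> 10 -> 41

48 -> 29 -> 2 -> 48 -> 10 -> 41 -> None


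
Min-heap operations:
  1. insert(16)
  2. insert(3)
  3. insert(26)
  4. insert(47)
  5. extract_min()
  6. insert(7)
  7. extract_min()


insert(16) -> [16]
insert(3) -> [3, 16]
insert(26) -> [3, 16, 26]
insert(47) -> [3, 16, 26, 47]
extract_min()->3, [16, 47, 26]
insert(7) -> [7, 16, 26, 47]
extract_min()->7, [16, 47, 26]

Final heap: [16, 47, 26]


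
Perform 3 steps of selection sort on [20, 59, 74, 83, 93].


Initial: [20, 59, 74, 83, 93]
Step 1: min=20 at 0
  Swap: [20, 59, 74, 83, 93]
Step 2: min=59 at 1
  Swap: [20, 59, 74, 83, 93]
Step 3: min=74 at 2
  Swap: [20, 59, 74, 83, 93]

After 3 steps: [20, 59, 74, 83, 93]


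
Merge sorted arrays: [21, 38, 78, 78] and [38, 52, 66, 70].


Take 21 from A
Take 38 from A
Take 38 from B
Take 52 from B
Take 66 from B
Take 70 from B

Merged: [21, 38, 38, 52, 66, 70, 78, 78]


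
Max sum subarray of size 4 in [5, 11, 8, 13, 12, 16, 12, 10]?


[0:4]: 37
[1:5]: 44
[2:6]: 49
[3:7]: 53
[4:8]: 50

Max: 53 at [3:7]


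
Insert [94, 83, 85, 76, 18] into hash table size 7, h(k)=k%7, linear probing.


Insert 94: h=3 -> slot 3
Insert 83: h=6 -> slot 6
Insert 85: h=1 -> slot 1
Insert 76: h=6, 1 probes -> slot 0
Insert 18: h=4 -> slot 4

Table: [76, 85, None, 94, 18, None, 83]


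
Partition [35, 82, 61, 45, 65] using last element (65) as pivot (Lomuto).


Pivot: 65
  35 <= 65: advance i (no swap)
  61 <= 65: swap -> [35, 61, 82, 45, 65]
  45 <= 65: swap -> [35, 61, 45, 82, 65]
Place pivot at 3: [35, 61, 45, 65, 82]

Partitioned: [35, 61, 45, 65, 82]


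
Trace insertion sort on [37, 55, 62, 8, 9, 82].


Initial: [37, 55, 62, 8, 9, 82]
Insert 55: [37, 55, 62, 8, 9, 82]
Insert 62: [37, 55, 62, 8, 9, 82]
Insert 8: [8, 37, 55, 62, 9, 82]
Insert 9: [8, 9, 37, 55, 62, 82]
Insert 82: [8, 9, 37, 55, 62, 82]

Sorted: [8, 9, 37, 55, 62, 82]


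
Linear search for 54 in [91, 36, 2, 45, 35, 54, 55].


i=0: 91!=54
i=1: 36!=54
i=2: 2!=54
i=3: 45!=54
i=4: 35!=54
i=5: 54==54 found!

Found at 5, 6 comps


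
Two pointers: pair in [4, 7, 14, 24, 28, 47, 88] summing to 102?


lo=0(4)+hi=6(88)=92
lo=1(7)+hi=6(88)=95
lo=2(14)+hi=6(88)=102

Yes: 14+88=102


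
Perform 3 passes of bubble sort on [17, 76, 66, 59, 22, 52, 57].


Initial: [17, 76, 66, 59, 22, 52, 57]
Pass 1: [17, 66, 59, 22, 52, 57, 76] (5 swaps)
Pass 2: [17, 59, 22, 52, 57, 66, 76] (4 swaps)
Pass 3: [17, 22, 52, 57, 59, 66, 76] (3 swaps)

After 3 passes: [17, 22, 52, 57, 59, 66, 76]


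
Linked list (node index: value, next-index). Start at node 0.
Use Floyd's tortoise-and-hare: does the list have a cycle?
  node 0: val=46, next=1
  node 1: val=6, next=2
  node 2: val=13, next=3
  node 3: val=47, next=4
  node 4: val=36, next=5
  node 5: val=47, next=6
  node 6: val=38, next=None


Floyd's tortoise (slow, +1) and hare (fast, +2):
  init: slow=0, fast=0
  step 1: slow=1, fast=2
  step 2: slow=2, fast=4
  step 3: slow=3, fast=6
  step 4: fast -> None, no cycle

Cycle: no


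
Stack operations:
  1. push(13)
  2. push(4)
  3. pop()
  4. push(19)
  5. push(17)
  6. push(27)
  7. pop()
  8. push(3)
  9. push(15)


push(13) -> [13]
push(4) -> [13, 4]
pop()->4, [13]
push(19) -> [13, 19]
push(17) -> [13, 19, 17]
push(27) -> [13, 19, 17, 27]
pop()->27, [13, 19, 17]
push(3) -> [13, 19, 17, 3]
push(15) -> [13, 19, 17, 3, 15]

Final stack: [13, 19, 17, 3, 15]


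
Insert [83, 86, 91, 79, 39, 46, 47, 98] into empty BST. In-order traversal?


Insert 83: root
Insert 86: R from 83
Insert 91: R from 83 -> R from 86
Insert 79: L from 83
Insert 39: L from 83 -> L from 79
Insert 46: L from 83 -> L from 79 -> R from 39
Insert 47: L from 83 -> L from 79 -> R from 39 -> R from 46
Insert 98: R from 83 -> R from 86 -> R from 91

In-order: [39, 46, 47, 79, 83, 86, 91, 98]


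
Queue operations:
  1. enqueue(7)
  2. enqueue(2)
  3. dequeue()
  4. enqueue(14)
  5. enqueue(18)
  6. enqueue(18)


enqueue(7) -> [7]
enqueue(2) -> [7, 2]
dequeue()->7, [2]
enqueue(14) -> [2, 14]
enqueue(18) -> [2, 14, 18]
enqueue(18) -> [2, 14, 18, 18]

Final queue: [2, 14, 18, 18]


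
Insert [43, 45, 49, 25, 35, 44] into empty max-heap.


Insert 43: [43]
Insert 45: [45, 43]
Insert 49: [49, 43, 45]
Insert 25: [49, 43, 45, 25]
Insert 35: [49, 43, 45, 25, 35]
Insert 44: [49, 43, 45, 25, 35, 44]

Final heap: [49, 43, 45, 25, 35, 44]


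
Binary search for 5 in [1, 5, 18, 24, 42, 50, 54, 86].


Step 1: lo=0, hi=7, mid=3, val=24
Step 2: lo=0, hi=2, mid=1, val=5

Found at index 1


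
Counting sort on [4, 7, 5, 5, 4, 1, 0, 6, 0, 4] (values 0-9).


Input: [4, 7, 5, 5, 4, 1, 0, 6, 0, 4]
Counts: [2, 1, 0, 0, 3, 2, 1, 1, 0, 0]

Sorted: [0, 0, 1, 4, 4, 4, 5, 5, 6, 7]


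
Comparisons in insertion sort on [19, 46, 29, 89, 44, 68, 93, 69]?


Algorithm: insertion sort
Input: [19, 46, 29, 89, 44, 68, 93, 69]
Sorted: [19, 29, 44, 46, 68, 69, 89, 93]

13


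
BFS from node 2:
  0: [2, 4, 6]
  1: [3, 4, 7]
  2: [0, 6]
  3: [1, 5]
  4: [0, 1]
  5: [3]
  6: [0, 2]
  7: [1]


Visit 2, enqueue [0, 6]
Visit 0, enqueue [4]
Visit 6, enqueue []
Visit 4, enqueue [1]
Visit 1, enqueue [3, 7]
Visit 3, enqueue [5]
Visit 7, enqueue []
Visit 5, enqueue []

BFS order: [2, 0, 6, 4, 1, 3, 7, 5]


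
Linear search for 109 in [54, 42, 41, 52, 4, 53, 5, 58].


i=0: 54!=109
i=1: 42!=109
i=2: 41!=109
i=3: 52!=109
i=4: 4!=109
i=5: 53!=109
i=6: 5!=109
i=7: 58!=109

Not found, 8 comps


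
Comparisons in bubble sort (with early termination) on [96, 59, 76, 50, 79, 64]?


Algorithm: bubble sort (with early termination)
Input: [96, 59, 76, 50, 79, 64]
Sorted: [50, 59, 64, 76, 79, 96]

14


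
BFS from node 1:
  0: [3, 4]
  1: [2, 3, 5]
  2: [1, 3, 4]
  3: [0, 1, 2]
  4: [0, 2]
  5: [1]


Visit 1, enqueue [2, 3, 5]
Visit 2, enqueue [4]
Visit 3, enqueue [0]
Visit 5, enqueue []
Visit 4, enqueue []
Visit 0, enqueue []

BFS order: [1, 2, 3, 5, 4, 0]


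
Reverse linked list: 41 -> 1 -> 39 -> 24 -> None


Step 1: curr=41, set curr.next=prev(None) | reversed so far: 41
Step 2: curr=1, set curr.next=prev(41) | reversed so far: 1 -> 41
Step 3: curr=39, set curr.next=prev(1) | reversed so far: 39 -> 1 -> 41
Step 4: curr=24, set curr.next=prev(39) | reversed so far: 24 -> 39 -> 1 -> 41

24 -> 39 -> 1 -> 41 -> None


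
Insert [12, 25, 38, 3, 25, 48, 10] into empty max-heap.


Insert 12: [12]
Insert 25: [25, 12]
Insert 38: [38, 12, 25]
Insert 3: [38, 12, 25, 3]
Insert 25: [38, 25, 25, 3, 12]
Insert 48: [48, 25, 38, 3, 12, 25]
Insert 10: [48, 25, 38, 3, 12, 25, 10]

Final heap: [48, 25, 38, 3, 12, 25, 10]


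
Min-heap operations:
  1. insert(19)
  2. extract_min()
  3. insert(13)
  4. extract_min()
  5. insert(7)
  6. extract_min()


insert(19) -> [19]
extract_min()->19, []
insert(13) -> [13]
extract_min()->13, []
insert(7) -> [7]
extract_min()->7, []

Final heap: []


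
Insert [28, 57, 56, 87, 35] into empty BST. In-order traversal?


Insert 28: root
Insert 57: R from 28
Insert 56: R from 28 -> L from 57
Insert 87: R from 28 -> R from 57
Insert 35: R from 28 -> L from 57 -> L from 56

In-order: [28, 35, 56, 57, 87]


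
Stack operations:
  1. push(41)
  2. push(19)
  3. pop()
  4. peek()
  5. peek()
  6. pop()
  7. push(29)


push(41) -> [41]
push(19) -> [41, 19]
pop()->19, [41]
peek()->41
peek()->41
pop()->41, []
push(29) -> [29]

Final stack: [29]


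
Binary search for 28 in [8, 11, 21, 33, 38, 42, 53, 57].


Step 1: lo=0, hi=7, mid=3, val=33
Step 2: lo=0, hi=2, mid=1, val=11
Step 3: lo=2, hi=2, mid=2, val=21

Not found


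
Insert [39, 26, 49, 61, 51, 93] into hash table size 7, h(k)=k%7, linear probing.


Insert 39: h=4 -> slot 4
Insert 26: h=5 -> slot 5
Insert 49: h=0 -> slot 0
Insert 61: h=5, 1 probes -> slot 6
Insert 51: h=2 -> slot 2
Insert 93: h=2, 1 probes -> slot 3

Table: [49, None, 51, 93, 39, 26, 61]


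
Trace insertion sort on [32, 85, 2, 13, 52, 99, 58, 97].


Initial: [32, 85, 2, 13, 52, 99, 58, 97]
Insert 85: [32, 85, 2, 13, 52, 99, 58, 97]
Insert 2: [2, 32, 85, 13, 52, 99, 58, 97]
Insert 13: [2, 13, 32, 85, 52, 99, 58, 97]
Insert 52: [2, 13, 32, 52, 85, 99, 58, 97]
Insert 99: [2, 13, 32, 52, 85, 99, 58, 97]
Insert 58: [2, 13, 32, 52, 58, 85, 99, 97]
Insert 97: [2, 13, 32, 52, 58, 85, 97, 99]

Sorted: [2, 13, 32, 52, 58, 85, 97, 99]


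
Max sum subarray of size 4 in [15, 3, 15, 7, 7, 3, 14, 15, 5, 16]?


[0:4]: 40
[1:5]: 32
[2:6]: 32
[3:7]: 31
[4:8]: 39
[5:9]: 37
[6:10]: 50

Max: 50 at [6:10]


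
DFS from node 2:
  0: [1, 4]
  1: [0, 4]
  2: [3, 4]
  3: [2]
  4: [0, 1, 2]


Visit 2, push [4, 3]
Visit 3, push []
Visit 4, push [1, 0]
Visit 0, push [1]
Visit 1, push []

DFS order: [2, 3, 4, 0, 1]


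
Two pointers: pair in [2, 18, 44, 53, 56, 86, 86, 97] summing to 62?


lo=0(2)+hi=7(97)=99
lo=0(2)+hi=6(86)=88
lo=0(2)+hi=5(86)=88
lo=0(2)+hi=4(56)=58
lo=1(18)+hi=4(56)=74
lo=1(18)+hi=3(53)=71
lo=1(18)+hi=2(44)=62

Yes: 18+44=62


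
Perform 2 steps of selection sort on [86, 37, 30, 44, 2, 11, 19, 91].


Initial: [86, 37, 30, 44, 2, 11, 19, 91]
Step 1: min=2 at 4
  Swap: [2, 37, 30, 44, 86, 11, 19, 91]
Step 2: min=11 at 5
  Swap: [2, 11, 30, 44, 86, 37, 19, 91]

After 2 steps: [2, 11, 30, 44, 86, 37, 19, 91]


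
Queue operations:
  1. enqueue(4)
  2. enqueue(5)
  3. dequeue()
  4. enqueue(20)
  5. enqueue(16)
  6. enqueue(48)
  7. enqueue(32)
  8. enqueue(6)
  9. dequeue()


enqueue(4) -> [4]
enqueue(5) -> [4, 5]
dequeue()->4, [5]
enqueue(20) -> [5, 20]
enqueue(16) -> [5, 20, 16]
enqueue(48) -> [5, 20, 16, 48]
enqueue(32) -> [5, 20, 16, 48, 32]
enqueue(6) -> [5, 20, 16, 48, 32, 6]
dequeue()->5, [20, 16, 48, 32, 6]

Final queue: [20, 16, 48, 32, 6]


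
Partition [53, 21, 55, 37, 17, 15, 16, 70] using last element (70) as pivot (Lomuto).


Pivot: 70
  53 <= 70: advance i (no swap)
  21 <= 70: advance i (no swap)
  55 <= 70: advance i (no swap)
  37 <= 70: advance i (no swap)
  17 <= 70: advance i (no swap)
  15 <= 70: advance i (no swap)
  16 <= 70: advance i (no swap)
Place pivot at 7: [53, 21, 55, 37, 17, 15, 16, 70]

Partitioned: [53, 21, 55, 37, 17, 15, 16, 70]


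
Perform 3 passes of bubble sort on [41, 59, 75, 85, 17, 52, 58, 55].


Initial: [41, 59, 75, 85, 17, 52, 58, 55]
Pass 1: [41, 59, 75, 17, 52, 58, 55, 85] (4 swaps)
Pass 2: [41, 59, 17, 52, 58, 55, 75, 85] (4 swaps)
Pass 3: [41, 17, 52, 58, 55, 59, 75, 85] (4 swaps)

After 3 passes: [41, 17, 52, 58, 55, 59, 75, 85]


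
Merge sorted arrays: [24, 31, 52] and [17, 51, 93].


Take 17 from B
Take 24 from A
Take 31 from A
Take 51 from B
Take 52 from A

Merged: [17, 24, 31, 51, 52, 93]


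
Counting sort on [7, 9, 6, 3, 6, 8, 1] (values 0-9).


Input: [7, 9, 6, 3, 6, 8, 1]
Counts: [0, 1, 0, 1, 0, 0, 2, 1, 1, 1]

Sorted: [1, 3, 6, 6, 7, 8, 9]


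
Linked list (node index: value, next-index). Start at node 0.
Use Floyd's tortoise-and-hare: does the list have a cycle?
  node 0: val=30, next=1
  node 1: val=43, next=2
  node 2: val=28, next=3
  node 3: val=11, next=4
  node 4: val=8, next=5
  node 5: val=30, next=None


Floyd's tortoise (slow, +1) and hare (fast, +2):
  init: slow=0, fast=0
  step 1: slow=1, fast=2
  step 2: slow=2, fast=4
  step 3: fast 4->5->None, no cycle

Cycle: no


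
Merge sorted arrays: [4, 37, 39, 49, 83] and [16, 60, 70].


Take 4 from A
Take 16 from B
Take 37 from A
Take 39 from A
Take 49 from A
Take 60 from B
Take 70 from B

Merged: [4, 16, 37, 39, 49, 60, 70, 83]


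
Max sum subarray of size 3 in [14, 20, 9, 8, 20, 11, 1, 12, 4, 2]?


[0:3]: 43
[1:4]: 37
[2:5]: 37
[3:6]: 39
[4:7]: 32
[5:8]: 24
[6:9]: 17
[7:10]: 18

Max: 43 at [0:3]


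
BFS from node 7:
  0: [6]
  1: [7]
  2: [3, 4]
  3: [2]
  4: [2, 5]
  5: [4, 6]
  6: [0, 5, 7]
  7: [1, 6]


Visit 7, enqueue [1, 6]
Visit 1, enqueue []
Visit 6, enqueue [0, 5]
Visit 0, enqueue []
Visit 5, enqueue [4]
Visit 4, enqueue [2]
Visit 2, enqueue [3]
Visit 3, enqueue []

BFS order: [7, 1, 6, 0, 5, 4, 2, 3]


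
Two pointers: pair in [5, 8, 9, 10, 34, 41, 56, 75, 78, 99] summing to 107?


lo=0(5)+hi=9(99)=104
lo=1(8)+hi=9(99)=107

Yes: 8+99=107


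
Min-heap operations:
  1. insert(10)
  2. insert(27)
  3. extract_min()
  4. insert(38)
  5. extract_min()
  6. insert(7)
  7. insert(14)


insert(10) -> [10]
insert(27) -> [10, 27]
extract_min()->10, [27]
insert(38) -> [27, 38]
extract_min()->27, [38]
insert(7) -> [7, 38]
insert(14) -> [7, 38, 14]

Final heap: [7, 38, 14]


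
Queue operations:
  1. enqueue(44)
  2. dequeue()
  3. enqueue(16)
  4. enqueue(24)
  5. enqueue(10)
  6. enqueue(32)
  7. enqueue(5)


enqueue(44) -> [44]
dequeue()->44, []
enqueue(16) -> [16]
enqueue(24) -> [16, 24]
enqueue(10) -> [16, 24, 10]
enqueue(32) -> [16, 24, 10, 32]
enqueue(5) -> [16, 24, 10, 32, 5]

Final queue: [16, 24, 10, 32, 5]


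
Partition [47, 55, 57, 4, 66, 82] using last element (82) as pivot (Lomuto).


Pivot: 82
  47 <= 82: advance i (no swap)
  55 <= 82: advance i (no swap)
  57 <= 82: advance i (no swap)
  4 <= 82: advance i (no swap)
  66 <= 82: advance i (no swap)
Place pivot at 5: [47, 55, 57, 4, 66, 82]

Partitioned: [47, 55, 57, 4, 66, 82]


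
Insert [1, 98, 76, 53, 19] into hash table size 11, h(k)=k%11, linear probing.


Insert 1: h=1 -> slot 1
Insert 98: h=10 -> slot 10
Insert 76: h=10, 1 probes -> slot 0
Insert 53: h=9 -> slot 9
Insert 19: h=8 -> slot 8

Table: [76, 1, None, None, None, None, None, None, 19, 53, 98]


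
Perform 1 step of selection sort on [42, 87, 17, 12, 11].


Initial: [42, 87, 17, 12, 11]
Step 1: min=11 at 4
  Swap: [11, 87, 17, 12, 42]

After 1 step: [11, 87, 17, 12, 42]


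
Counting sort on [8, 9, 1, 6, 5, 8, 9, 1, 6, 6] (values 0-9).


Input: [8, 9, 1, 6, 5, 8, 9, 1, 6, 6]
Counts: [0, 2, 0, 0, 0, 1, 3, 0, 2, 2]

Sorted: [1, 1, 5, 6, 6, 6, 8, 8, 9, 9]


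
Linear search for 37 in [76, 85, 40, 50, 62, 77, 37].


i=0: 76!=37
i=1: 85!=37
i=2: 40!=37
i=3: 50!=37
i=4: 62!=37
i=5: 77!=37
i=6: 37==37 found!

Found at 6, 7 comps


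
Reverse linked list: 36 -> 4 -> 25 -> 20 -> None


Step 1: curr=36, set curr.next=prev(None) | reversed so far: 36
Step 2: curr=4, set curr.next=prev(36) | reversed so far: 4 -> 36
Step 3: curr=25, set curr.next=prev(4) | reversed so far: 25 -> 4 -> 36
Step 4: curr=20, set curr.next=prev(25) | reversed so far: 20 -> 25 -> 4 -> 36

20 -> 25 -> 4 -> 36 -> None


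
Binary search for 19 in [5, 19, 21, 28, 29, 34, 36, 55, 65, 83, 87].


Step 1: lo=0, hi=10, mid=5, val=34
Step 2: lo=0, hi=4, mid=2, val=21
Step 3: lo=0, hi=1, mid=0, val=5
Step 4: lo=1, hi=1, mid=1, val=19

Found at index 1


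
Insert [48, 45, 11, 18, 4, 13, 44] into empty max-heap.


Insert 48: [48]
Insert 45: [48, 45]
Insert 11: [48, 45, 11]
Insert 18: [48, 45, 11, 18]
Insert 4: [48, 45, 11, 18, 4]
Insert 13: [48, 45, 13, 18, 4, 11]
Insert 44: [48, 45, 44, 18, 4, 11, 13]

Final heap: [48, 45, 44, 18, 4, 11, 13]


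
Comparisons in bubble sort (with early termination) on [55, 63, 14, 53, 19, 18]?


Algorithm: bubble sort (with early termination)
Input: [55, 63, 14, 53, 19, 18]
Sorted: [14, 18, 19, 53, 55, 63]

15


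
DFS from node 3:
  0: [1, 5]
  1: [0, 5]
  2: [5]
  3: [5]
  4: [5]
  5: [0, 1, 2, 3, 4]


Visit 3, push [5]
Visit 5, push [4, 2, 1, 0]
Visit 0, push [1]
Visit 1, push []
Visit 2, push []
Visit 4, push []

DFS order: [3, 5, 0, 1, 2, 4]


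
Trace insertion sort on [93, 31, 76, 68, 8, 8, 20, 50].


Initial: [93, 31, 76, 68, 8, 8, 20, 50]
Insert 31: [31, 93, 76, 68, 8, 8, 20, 50]
Insert 76: [31, 76, 93, 68, 8, 8, 20, 50]
Insert 68: [31, 68, 76, 93, 8, 8, 20, 50]
Insert 8: [8, 31, 68, 76, 93, 8, 20, 50]
Insert 8: [8, 8, 31, 68, 76, 93, 20, 50]
Insert 20: [8, 8, 20, 31, 68, 76, 93, 50]
Insert 50: [8, 8, 20, 31, 50, 68, 76, 93]

Sorted: [8, 8, 20, 31, 50, 68, 76, 93]


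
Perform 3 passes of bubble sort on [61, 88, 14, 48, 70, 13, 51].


Initial: [61, 88, 14, 48, 70, 13, 51]
Pass 1: [61, 14, 48, 70, 13, 51, 88] (5 swaps)
Pass 2: [14, 48, 61, 13, 51, 70, 88] (4 swaps)
Pass 3: [14, 48, 13, 51, 61, 70, 88] (2 swaps)

After 3 passes: [14, 48, 13, 51, 61, 70, 88]


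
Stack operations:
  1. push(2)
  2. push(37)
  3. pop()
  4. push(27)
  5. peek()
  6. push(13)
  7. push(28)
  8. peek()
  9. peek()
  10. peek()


push(2) -> [2]
push(37) -> [2, 37]
pop()->37, [2]
push(27) -> [2, 27]
peek()->27
push(13) -> [2, 27, 13]
push(28) -> [2, 27, 13, 28]
peek()->28
peek()->28
peek()->28

Final stack: [2, 27, 13, 28]


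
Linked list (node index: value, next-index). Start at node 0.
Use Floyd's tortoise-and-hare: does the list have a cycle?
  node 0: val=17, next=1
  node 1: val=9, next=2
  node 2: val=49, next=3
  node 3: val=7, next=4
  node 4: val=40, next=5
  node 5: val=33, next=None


Floyd's tortoise (slow, +1) and hare (fast, +2):
  init: slow=0, fast=0
  step 1: slow=1, fast=2
  step 2: slow=2, fast=4
  step 3: fast 4->5->None, no cycle

Cycle: no


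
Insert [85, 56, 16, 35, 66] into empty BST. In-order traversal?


Insert 85: root
Insert 56: L from 85
Insert 16: L from 85 -> L from 56
Insert 35: L from 85 -> L from 56 -> R from 16
Insert 66: L from 85 -> R from 56

In-order: [16, 35, 56, 66, 85]


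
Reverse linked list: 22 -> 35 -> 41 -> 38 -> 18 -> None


Step 1: curr=22, set curr.next=prev(None) | reversed so far: 22
Step 2: curr=35, set curr.next=prev(22) | reversed so far: 35 -> 22
Step 3: curr=41, set curr.next=prev(35) | reversed so far: 41 -> 35 -> 22
Step 4: curr=38, set curr.next=prev(41) | reversed so far: 38 -> 41 -> 35 -> 22
Step 5: curr=18, set curr.next=prev(38) | reversed so far: 18 -> 38 -> 41 -> 35 -> 22

18 -> 38 -> 41 -> 35 -> 22 -> None


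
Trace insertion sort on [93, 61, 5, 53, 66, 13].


Initial: [93, 61, 5, 53, 66, 13]
Insert 61: [61, 93, 5, 53, 66, 13]
Insert 5: [5, 61, 93, 53, 66, 13]
Insert 53: [5, 53, 61, 93, 66, 13]
Insert 66: [5, 53, 61, 66, 93, 13]
Insert 13: [5, 13, 53, 61, 66, 93]

Sorted: [5, 13, 53, 61, 66, 93]


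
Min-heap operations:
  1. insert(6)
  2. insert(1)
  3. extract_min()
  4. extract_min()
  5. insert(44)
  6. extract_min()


insert(6) -> [6]
insert(1) -> [1, 6]
extract_min()->1, [6]
extract_min()->6, []
insert(44) -> [44]
extract_min()->44, []

Final heap: []


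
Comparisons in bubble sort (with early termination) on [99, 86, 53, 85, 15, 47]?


Algorithm: bubble sort (with early termination)
Input: [99, 86, 53, 85, 15, 47]
Sorted: [15, 47, 53, 85, 86, 99]

15


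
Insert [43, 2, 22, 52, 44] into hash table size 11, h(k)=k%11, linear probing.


Insert 43: h=10 -> slot 10
Insert 2: h=2 -> slot 2
Insert 22: h=0 -> slot 0
Insert 52: h=8 -> slot 8
Insert 44: h=0, 1 probes -> slot 1

Table: [22, 44, 2, None, None, None, None, None, 52, None, 43]


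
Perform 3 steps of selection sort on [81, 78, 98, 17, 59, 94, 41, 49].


Initial: [81, 78, 98, 17, 59, 94, 41, 49]
Step 1: min=17 at 3
  Swap: [17, 78, 98, 81, 59, 94, 41, 49]
Step 2: min=41 at 6
  Swap: [17, 41, 98, 81, 59, 94, 78, 49]
Step 3: min=49 at 7
  Swap: [17, 41, 49, 81, 59, 94, 78, 98]

After 3 steps: [17, 41, 49, 81, 59, 94, 78, 98]


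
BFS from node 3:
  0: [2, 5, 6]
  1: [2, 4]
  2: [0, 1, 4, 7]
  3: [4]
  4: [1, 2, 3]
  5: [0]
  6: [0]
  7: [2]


Visit 3, enqueue [4]
Visit 4, enqueue [1, 2]
Visit 1, enqueue []
Visit 2, enqueue [0, 7]
Visit 0, enqueue [5, 6]
Visit 7, enqueue []
Visit 5, enqueue []
Visit 6, enqueue []

BFS order: [3, 4, 1, 2, 0, 7, 5, 6]


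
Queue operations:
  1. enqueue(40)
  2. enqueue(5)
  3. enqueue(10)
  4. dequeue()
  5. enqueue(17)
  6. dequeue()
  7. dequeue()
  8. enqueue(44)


enqueue(40) -> [40]
enqueue(5) -> [40, 5]
enqueue(10) -> [40, 5, 10]
dequeue()->40, [5, 10]
enqueue(17) -> [5, 10, 17]
dequeue()->5, [10, 17]
dequeue()->10, [17]
enqueue(44) -> [17, 44]

Final queue: [17, 44]


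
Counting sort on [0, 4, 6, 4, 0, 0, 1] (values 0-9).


Input: [0, 4, 6, 4, 0, 0, 1]
Counts: [3, 1, 0, 0, 2, 0, 1, 0, 0, 0]

Sorted: [0, 0, 0, 1, 4, 4, 6]


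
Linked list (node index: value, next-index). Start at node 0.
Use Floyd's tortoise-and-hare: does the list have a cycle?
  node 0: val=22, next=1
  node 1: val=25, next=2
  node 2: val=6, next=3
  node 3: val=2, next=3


Floyd's tortoise (slow, +1) and hare (fast, +2):
  init: slow=0, fast=0
  step 1: slow=1, fast=2
  step 2: slow=2, fast=3
  step 3: slow=3, fast=3
  slow == fast at node 3: cycle detected

Cycle: yes


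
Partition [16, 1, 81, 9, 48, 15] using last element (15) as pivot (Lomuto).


Pivot: 15
  1 <= 15: swap -> [1, 16, 81, 9, 48, 15]
  9 <= 15: swap -> [1, 9, 81, 16, 48, 15]
Place pivot at 2: [1, 9, 15, 16, 48, 81]

Partitioned: [1, 9, 15, 16, 48, 81]


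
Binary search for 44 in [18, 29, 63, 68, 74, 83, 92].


Step 1: lo=0, hi=6, mid=3, val=68
Step 2: lo=0, hi=2, mid=1, val=29
Step 3: lo=2, hi=2, mid=2, val=63

Not found


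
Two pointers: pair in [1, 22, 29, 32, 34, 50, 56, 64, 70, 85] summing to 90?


lo=0(1)+hi=9(85)=86
lo=1(22)+hi=9(85)=107
lo=1(22)+hi=8(70)=92
lo=1(22)+hi=7(64)=86
lo=2(29)+hi=7(64)=93
lo=2(29)+hi=6(56)=85
lo=3(32)+hi=6(56)=88
lo=4(34)+hi=6(56)=90

Yes: 34+56=90


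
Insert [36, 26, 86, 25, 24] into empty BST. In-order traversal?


Insert 36: root
Insert 26: L from 36
Insert 86: R from 36
Insert 25: L from 36 -> L from 26
Insert 24: L from 36 -> L from 26 -> L from 25

In-order: [24, 25, 26, 36, 86]


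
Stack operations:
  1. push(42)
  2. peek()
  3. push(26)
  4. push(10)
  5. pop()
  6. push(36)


push(42) -> [42]
peek()->42
push(26) -> [42, 26]
push(10) -> [42, 26, 10]
pop()->10, [42, 26]
push(36) -> [42, 26, 36]

Final stack: [42, 26, 36]


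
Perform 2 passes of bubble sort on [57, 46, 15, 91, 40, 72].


Initial: [57, 46, 15, 91, 40, 72]
Pass 1: [46, 15, 57, 40, 72, 91] (4 swaps)
Pass 2: [15, 46, 40, 57, 72, 91] (2 swaps)

After 2 passes: [15, 46, 40, 57, 72, 91]


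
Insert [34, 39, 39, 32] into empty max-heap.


Insert 34: [34]
Insert 39: [39, 34]
Insert 39: [39, 34, 39]
Insert 32: [39, 34, 39, 32]

Final heap: [39, 34, 39, 32]


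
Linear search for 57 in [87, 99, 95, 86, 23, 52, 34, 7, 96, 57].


i=0: 87!=57
i=1: 99!=57
i=2: 95!=57
i=3: 86!=57
i=4: 23!=57
i=5: 52!=57
i=6: 34!=57
i=7: 7!=57
i=8: 96!=57
i=9: 57==57 found!

Found at 9, 10 comps


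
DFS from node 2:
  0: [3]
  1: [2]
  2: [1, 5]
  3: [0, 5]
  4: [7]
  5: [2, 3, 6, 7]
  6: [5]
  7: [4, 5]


Visit 2, push [5, 1]
Visit 1, push []
Visit 5, push [7, 6, 3]
Visit 3, push [0]
Visit 0, push []
Visit 6, push []
Visit 7, push [4]
Visit 4, push []

DFS order: [2, 1, 5, 3, 0, 6, 7, 4]


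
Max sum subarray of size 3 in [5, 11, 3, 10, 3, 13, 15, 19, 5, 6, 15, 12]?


[0:3]: 19
[1:4]: 24
[2:5]: 16
[3:6]: 26
[4:7]: 31
[5:8]: 47
[6:9]: 39
[7:10]: 30
[8:11]: 26
[9:12]: 33

Max: 47 at [5:8]


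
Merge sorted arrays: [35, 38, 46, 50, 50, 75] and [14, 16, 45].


Take 14 from B
Take 16 from B
Take 35 from A
Take 38 from A
Take 45 from B

Merged: [14, 16, 35, 38, 45, 46, 50, 50, 75]


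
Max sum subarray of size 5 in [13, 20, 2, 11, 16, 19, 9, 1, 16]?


[0:5]: 62
[1:6]: 68
[2:7]: 57
[3:8]: 56
[4:9]: 61

Max: 68 at [1:6]


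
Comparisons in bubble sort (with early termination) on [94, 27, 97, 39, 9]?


Algorithm: bubble sort (with early termination)
Input: [94, 27, 97, 39, 9]
Sorted: [9, 27, 39, 94, 97]

10


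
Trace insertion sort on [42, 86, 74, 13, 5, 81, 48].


Initial: [42, 86, 74, 13, 5, 81, 48]
Insert 86: [42, 86, 74, 13, 5, 81, 48]
Insert 74: [42, 74, 86, 13, 5, 81, 48]
Insert 13: [13, 42, 74, 86, 5, 81, 48]
Insert 5: [5, 13, 42, 74, 86, 81, 48]
Insert 81: [5, 13, 42, 74, 81, 86, 48]
Insert 48: [5, 13, 42, 48, 74, 81, 86]

Sorted: [5, 13, 42, 48, 74, 81, 86]


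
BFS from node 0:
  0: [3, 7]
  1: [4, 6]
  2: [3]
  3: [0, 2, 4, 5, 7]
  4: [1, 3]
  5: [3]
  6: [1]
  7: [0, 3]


Visit 0, enqueue [3, 7]
Visit 3, enqueue [2, 4, 5]
Visit 7, enqueue []
Visit 2, enqueue []
Visit 4, enqueue [1]
Visit 5, enqueue []
Visit 1, enqueue [6]
Visit 6, enqueue []

BFS order: [0, 3, 7, 2, 4, 5, 1, 6]
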